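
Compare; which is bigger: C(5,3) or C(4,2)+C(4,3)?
Equal
By Pascal's identity: C(5,3) = C(4,2)+C(4,3) = 10. Equal.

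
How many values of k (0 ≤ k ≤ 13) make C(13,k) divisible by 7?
Checking C(13,k) mod 7 for k = 0..13: none are divisible by 7. Count = 0.
Final answer: 0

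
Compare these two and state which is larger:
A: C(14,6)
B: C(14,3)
A

Reasoning: A=C(14,6)=3,003, B=C(14,3)=364.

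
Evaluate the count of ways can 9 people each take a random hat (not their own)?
133,496

Solution: Using D(n) = (n-1)[D(n-1) + D(n-2)]:
D(9) = (9-1) × [D(8) + D(7)]
      = 8 × [14833 + 1854]
      = 8 × 16687
      = 133,496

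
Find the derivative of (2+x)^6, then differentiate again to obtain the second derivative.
30(2+x)^4

Working:
First derivative: 6(2+x)^{5}. Second derivative: 6·5·(2+x)^{4} = 30(2+x)^{4}.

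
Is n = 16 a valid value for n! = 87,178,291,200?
No

Solution: 16! = 16·15! = 16·1,307,674,368,000 = 20,922,789,888,000, which does not equal 87,178,291,200.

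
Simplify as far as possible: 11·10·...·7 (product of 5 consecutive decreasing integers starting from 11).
55,440
This is P(11,5) = 11!/(6)! = 55,440.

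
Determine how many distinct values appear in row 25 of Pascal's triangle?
13
Row 25 has entries C(25,0)..C(25,25); by symmetry C(25,k)=C(25,25-k), giving 13 distinct values.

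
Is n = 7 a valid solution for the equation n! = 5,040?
Yes

Explanation: 7! = 7·6! = 7·720 = 5,040, which equals 5,040.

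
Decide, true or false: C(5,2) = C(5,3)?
Symmetry C(n,k) = C(n,n-k): C(5,2) = 10 and C(5,3) = 10. Both sides agree, so the statement holds.
Final answer: True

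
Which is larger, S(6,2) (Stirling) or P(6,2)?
S(6,2)

Working:
S(6,2) = 2·S(5,2) + S(5,1) = 2·15 + 1 = 31; P(6,2) = 30.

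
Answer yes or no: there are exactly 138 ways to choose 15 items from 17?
No

Explanation: C(17,15) = 136 ≠ 138.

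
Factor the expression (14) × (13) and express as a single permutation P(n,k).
P(14,2) = 14!/(12)!

Working:
Product of 2 consecutive descending integers starting at 14: P(14,2) = 14!/12! = 182.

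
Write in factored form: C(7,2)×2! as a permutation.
C(7,2)×2! = [7!/(2!(5)!)]×2! = 7!/(5)! = P(7,2) = 42.
Final answer: P(7,2)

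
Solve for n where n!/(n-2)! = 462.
22
n!/(n-2)! = n×(n-1), a product of 2 consecutive integers ≈ (n−0.5)^2. 462^(1/2) + 0.5 ≈ 22.0; check n = 22: 22×21 = 462 ✓. So n = 22.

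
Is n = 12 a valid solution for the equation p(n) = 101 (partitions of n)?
Pentagonal recurrence p(n) = p(n−1) + p(n−2) − p(n−5) − p(n−7) + …: p(12) = p(11) + p(10) − p(7) − p(5) + p(0) = 56 + 42 − 15 − 7 + 1 = 77, which does not equal 101.
Final answer: No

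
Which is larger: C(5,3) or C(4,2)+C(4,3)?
Equal

By Pascal's identity: C(5,3) = C(4,2)+C(4,3) = 10. Equal.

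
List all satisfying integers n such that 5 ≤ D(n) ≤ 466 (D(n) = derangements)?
Using D(n) = (n−1)[D(n−1) + D(n−2)] with D(1)=0, D(2)=1: D(3)=2; D(4)=9; D(5)=44; D(6)=265; D(7)=1,854. So valid n = 4, 5, 6.
Final answer: 4, 5, 6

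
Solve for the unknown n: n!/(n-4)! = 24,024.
14
n!/(n-4)! = n×(n-1)×(n-2)×(n-3), a product of 4 consecutive integers ≈ (n−1.5)^4. 24,024^(1/4) + 1.5 ≈ 13.9; check n = 14: 14×13×12×11 = 24,024 ✓. So n = 14.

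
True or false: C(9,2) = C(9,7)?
True

Explanation: C(9,2) = C(9,9-2) by the symmetry property; both equal 36.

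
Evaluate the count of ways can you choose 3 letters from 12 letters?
220

Solution: C(12,3) = 12! / (3! × (12-3)!)
         = 12! / (3! × 9!)
         = 220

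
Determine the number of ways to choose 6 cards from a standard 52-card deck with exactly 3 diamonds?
2,613,754

Explanation: 13 diamonds and 39 non-diamonds: C(13,3) × C(39,3) = 286 × 9139 = 2,613,754.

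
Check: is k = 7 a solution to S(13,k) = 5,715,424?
Yes

Reasoning: S(13,7) = 7·S(12,7) + S(12,6) = 7·627,396 + 1,323,652 = 5,715,424, which equals 5,715,424.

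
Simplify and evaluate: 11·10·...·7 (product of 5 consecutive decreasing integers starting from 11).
55,440

Reasoning: This is P(11,5) = 11!/(6)! = 55,440.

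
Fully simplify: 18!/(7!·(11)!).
31,824

Solution: This is C(18,7) = 31,824.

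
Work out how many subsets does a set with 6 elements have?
64

Working:
Each element can be included or excluded: 2^6 = 64.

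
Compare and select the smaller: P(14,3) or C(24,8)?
P(14,3)=2,184, C(24,8)=735,471.
Final answer: P(14,3)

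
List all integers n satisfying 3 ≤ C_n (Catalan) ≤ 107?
3, 4, 5

C_2=2; C_3=5; C_4=14; C_5=42; C_6=132. So valid n = 3, 4, 5.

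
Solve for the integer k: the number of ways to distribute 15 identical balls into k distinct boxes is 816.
4

Stars and bars: the count is C(15+k−1, k−1), increasing in k. k=2: C(16,1) = 16, k=3: C(17,2) = 136, k=4: C(18,3) = 816 ✓. So k = 4.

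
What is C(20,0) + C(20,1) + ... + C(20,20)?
Sum of binomial coefficients = 2^20 = 1,048,576.
Final answer: 1,048,576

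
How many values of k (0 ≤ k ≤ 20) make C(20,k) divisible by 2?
17

Checking C(20,k) mod 2 for k = 0..20: divisible at k = 1, 2, 3, 5, 6, 7, 8, 9, 10, 11, 12, 13, 14, 15, 17, 18, 19. That's 17 values.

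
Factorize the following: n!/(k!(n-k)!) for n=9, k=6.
C(9,6) = 84

Solution: This is the binomial coefficient C(9,6) = 84.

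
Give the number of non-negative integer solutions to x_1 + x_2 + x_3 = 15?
136

C(15+3-1, 3-1) = 136.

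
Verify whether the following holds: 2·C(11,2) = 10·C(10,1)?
Absorption identity k·C(n,k) = n·C(n-1,k-1). LHS = 2·55 = 110; RHS = 10·10 = 100.
Final answer: False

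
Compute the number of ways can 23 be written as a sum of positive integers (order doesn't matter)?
1,255

Solution: Pentagonal recurrence p(n) = p(n−1) + p(n−2) − p(n−5) − p(n−7) + …: p(23) = p(22) + p(21) − p(18) − p(16) + p(11) + p(8) − p(1) = 1,002 + 792 − 385 − 231 + 56 + 22 − 1 = 1,255.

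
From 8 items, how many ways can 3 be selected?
C(8,3) = 8! / (3! × (8-3)!)
         = 8! / (3! × 5!)
         = 56

Answer: 56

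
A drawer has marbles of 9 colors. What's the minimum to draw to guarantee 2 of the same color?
Worst case: 1 of each = 9. One more: 10.
Final answer: 10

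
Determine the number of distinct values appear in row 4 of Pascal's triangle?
3

Working:
Row 4 has entries C(4,0)..C(4,4); by symmetry C(4,k)=C(4,4-k), giving 3 distinct values.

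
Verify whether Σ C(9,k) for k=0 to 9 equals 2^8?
Binomial theorem: Σ C(9,k) = (1+1)^9 = 2^9 = 512; RHS 2^8 = 256.

Answer: False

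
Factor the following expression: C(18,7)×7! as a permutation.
P(18,7)

Reasoning: C(18,7)×7! = [18!/(7!(11)!)]×7! = 18!/(11)! = P(18,7) = 160,392,960.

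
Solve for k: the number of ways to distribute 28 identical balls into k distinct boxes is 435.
3

Stars and bars: the count is C(28+k−1, k−1), increasing in k. k=2: C(29,1) = 29, k=3: C(30,2) = 435 ✓. So k = 3.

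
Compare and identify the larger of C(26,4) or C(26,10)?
C(26,10)

C(26,4)=14,950, C(26,10)=5,311,735.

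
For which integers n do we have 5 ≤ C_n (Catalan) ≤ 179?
C_2=2; C_3=5; C_4=14; C_5=42; C_6=132; C_7=429. So valid n = 3, 4, 5, 6.

Answer: 3, 4, 5, 6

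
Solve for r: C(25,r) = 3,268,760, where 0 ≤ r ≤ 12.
10

Reasoning: C(25,r) is increasing for 0 ≤ r ≤ 12. Stepping up (C(25,r+1) = C(25,r)·(25−r)/(r+1)): C(25,1) = 25, C(25,2) = 300, C(25,3) = 2,300, C(25,4) = 12,650, C(25,5) = 53,130, C(25,6) = 177,100, C(25,7) = 480,700, C(25,8) = 1,081,575, C(25,9) = 2,042,975, C(25,10) = 3,268,760 ✓. So r = 10.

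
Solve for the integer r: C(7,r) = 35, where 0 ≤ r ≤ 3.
3

Reasoning: C(7,r) is increasing for 0 ≤ r ≤ 3. Stepping up (C(7,r+1) = C(7,r)·(7−r)/(r+1)): C(7,1) = 7, C(7,2) = 21, C(7,3) = 35 ✓. So r = 3.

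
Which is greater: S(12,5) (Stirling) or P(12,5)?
S(12,5)

Working:
S(12,5) = 5·S(11,5) + S(11,4) = 5·246,730 + 145,750 = 1,379,400; P(12,5) = 95,040.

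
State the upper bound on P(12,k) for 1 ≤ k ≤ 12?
479,001,600

Explanation: P(12,k) increases in k, so maximum at k = 12: 12! = 479,001,600.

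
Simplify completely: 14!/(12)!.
182

This equals 14×13 = 182.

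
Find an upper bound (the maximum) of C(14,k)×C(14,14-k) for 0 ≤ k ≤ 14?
11,778,624

Solution: C(14,k)·C(14,14-k) = C(14,k)², maximised at the centre k = 7: C(14,7)² = 11,778,624.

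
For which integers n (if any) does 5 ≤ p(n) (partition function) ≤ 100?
4, 5, 6, 7, 8, 9, 10, 11, 12

Working:
Tabulating p(n) via p(n) = p(n−1) + p(n−2) − p(n−5) − p(n−7) + …: p(3)=3; p(4)=5; p(5)=7; p(6)=11; p(7)=15; p(8)=22; p(9)=30; p(10)=42; p(11)=56; p(12)=77; p(13)=101. So valid n = 4, 5, 6, 7, 8, 9, 10, 11, 12.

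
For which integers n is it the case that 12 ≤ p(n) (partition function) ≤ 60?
7, 8, 9, 10, 11

Reasoning: Tabulating p(n) via p(n) = p(n−1) + p(n−2) − p(n−5) − p(n−7) + …: p(6)=11; p(7)=15; p(8)=22; p(9)=30; p(10)=42; p(11)=56; p(12)=77. So valid n = 7, 8, 9, 10, 11.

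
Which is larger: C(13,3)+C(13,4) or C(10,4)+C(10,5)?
C(13,3)+C(13,4)
First=1,001, Second=462.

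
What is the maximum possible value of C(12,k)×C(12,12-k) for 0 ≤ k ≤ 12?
853,776

Explanation: C(12,k)·C(12,12-k) = C(12,k)², maximised at the centre k = 6: C(12,6)² = 853,776.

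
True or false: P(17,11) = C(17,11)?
False

Solution: P(17,11) = 494,010,316,800 and C(17,11) = 12,376; P(n,r) = r! × C(n,r) so P > C whenever r ≥ 2.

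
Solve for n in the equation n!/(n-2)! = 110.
11

n!/(n-2)! = n×(n-1), a product of 2 consecutive integers ≈ (n−0.5)^2. 110^(1/2) + 0.5 ≈ 11.0; check n = 11: 11×10 = 110 ✓. So n = 11.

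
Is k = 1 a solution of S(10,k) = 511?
No
S(10,1) = 1·S(9,1) + S(9,0) = 1·1 + 0 = 1, which does not equal 511.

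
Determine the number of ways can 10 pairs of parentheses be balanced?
16,796
Using the Catalan number formula: C_n = C(2n, n) / (n+1)
C_10 = C(20, 10) / (10+1)
     = 184756 / 11
     = 16,796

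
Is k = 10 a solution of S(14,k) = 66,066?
No

Solution: S(14,10) = 10·S(13,10) + S(13,9) = 10·39,325 + 359,502 = 752,752, which does not equal 66,066.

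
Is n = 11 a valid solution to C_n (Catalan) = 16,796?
No

C_11 = C(22,11)/(11+1) = 705,432/12 = 58,786, which does not equal 16,796.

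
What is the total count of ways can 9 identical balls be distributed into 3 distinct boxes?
55

Explanation: C(9+3-1, 3-1) = C(11, 2) = 55.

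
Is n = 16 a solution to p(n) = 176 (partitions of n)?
No

Reasoning: Pentagonal recurrence p(n) = p(n−1) + p(n−2) − p(n−5) − p(n−7) + …: p(16) = p(15) + p(14) − p(11) − p(9) + p(4) + p(1) = 176 + 135 − 56 − 30 + 5 + 1 = 231, which does not equal 176.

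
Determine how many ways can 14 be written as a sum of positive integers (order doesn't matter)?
135
Pentagonal recurrence p(n) = p(n−1) + p(n−2) − p(n−5) − p(n−7) + …: p(14) = p(13) + p(12) − p(9) − p(7) + p(2) = 101 + 77 − 30 − 15 + 2 = 135.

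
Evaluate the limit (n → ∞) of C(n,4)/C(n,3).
∞

Working:
C(n,4)/C(n,3) = (n-3)/4 → ∞ as n → ∞.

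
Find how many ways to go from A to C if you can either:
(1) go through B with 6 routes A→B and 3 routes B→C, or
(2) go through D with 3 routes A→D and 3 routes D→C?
Route via B: 6×3=18. Route via D: 3×3=9. Total: 27.
Final answer: 27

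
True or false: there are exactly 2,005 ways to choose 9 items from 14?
False

Reasoning: C(14,9) = 2,002 ≠ 2005.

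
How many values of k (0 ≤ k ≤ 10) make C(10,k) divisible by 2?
7

Explanation: Checking C(10,k) mod 2 for k = 0..10: divisible at k = 1, 3, 4, 5, 6, 7, 9. That's 7 values.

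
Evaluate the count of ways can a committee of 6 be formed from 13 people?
C(13,6) = 13! / (6! × (13-6)!)
         = 13! / (6! × 7!)
         = 1,716
Final answer: 1,716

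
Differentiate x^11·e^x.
Product rule: d/dx[x^11]·e^x + x^11·d/dx[e^x] = 11x^{10}e^x + x^11e^x.
Final answer: (11x^10 + x^11)e^x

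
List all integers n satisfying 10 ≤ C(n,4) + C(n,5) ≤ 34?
6
C(5,4)+C(5,5)=6; C(6,4)+C(6,5)=21; C(7,4)+C(7,5)=56. So valid n = 6.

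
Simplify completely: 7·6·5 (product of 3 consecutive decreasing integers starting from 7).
210

Solution: This is P(7,3) = 7!/(4)! = 210.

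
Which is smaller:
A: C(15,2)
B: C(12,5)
A=C(15,2)=105, B=C(12,5)=792.

Answer: A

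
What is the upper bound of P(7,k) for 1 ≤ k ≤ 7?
P(7,k) increases in k, so maximum at k = 7: 7! = 5,040.

Answer: 5,040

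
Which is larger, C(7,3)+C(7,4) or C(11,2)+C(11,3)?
First=70, Second=220.
Final answer: C(11,2)+C(11,3)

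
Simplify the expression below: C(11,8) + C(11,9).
220
By Pascal's identity: C(12,9) = 220.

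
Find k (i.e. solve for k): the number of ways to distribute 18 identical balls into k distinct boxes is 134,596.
7

Solution: Stars and bars: the count is C(18+k−1, k−1), increasing in k. k=5: C(22,4) = 7,315, k=6: C(23,5) = 33,649, k=7: C(24,6) = 134,596 ✓. So k = 7.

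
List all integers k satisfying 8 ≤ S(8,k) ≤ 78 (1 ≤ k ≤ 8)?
7

S(8,1)=1; S(8,2)=127; S(8,3)=966; S(8,4)=1,701; S(8,5)=1,050; S(8,6)=266; S(8,7)=28; S(8,8)=1. So valid k = 7.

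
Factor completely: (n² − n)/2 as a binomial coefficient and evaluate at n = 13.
C(n,2); C(13,2) = 78

Solution: (n² − n)/2 = n(n−1)/2 = C(n,2). At n = 13: C(13,2) = 78.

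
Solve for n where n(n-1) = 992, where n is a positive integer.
32

Working:
n² − n − 992 = 0, so n = (1 ± √(1 + 4·992))/2 = (1 ± √3,969)/2 = (1 ± 63)/2, i.e. n = 32 or n = -31. Taking the positive root, n = 32 (check: 32×31 = 992).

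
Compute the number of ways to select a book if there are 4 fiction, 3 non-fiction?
7

Reasoning: By the addition principle: 4 + 3 = 7.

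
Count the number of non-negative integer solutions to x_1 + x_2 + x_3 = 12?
C(12+3-1, 3-1) = 91.

Answer: 91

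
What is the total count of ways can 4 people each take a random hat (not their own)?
9
Using D(n) = (n-1)[D(n-1) + D(n-2)]:
D(4) = (4-1) × [D(3) + D(2)]
      = 3 × [2 + 1]
      = 3 × 3
      = 9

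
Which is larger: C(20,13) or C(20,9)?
C(20,9)

Reasoning: C(20,13)=77,520, C(20,9)=167,960.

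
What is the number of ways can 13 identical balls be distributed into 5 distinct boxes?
2,380

Solution: C(13+5-1, 5-1) = C(17, 4) = 2,380.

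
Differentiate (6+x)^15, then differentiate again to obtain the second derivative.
210(6+x)^13
First derivative: 15(6+x)^{14}. Second derivative: 15·14·(6+x)^{13} = 210(6+x)^{13}.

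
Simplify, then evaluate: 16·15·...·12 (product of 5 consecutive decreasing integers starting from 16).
524,160
This is P(16,5) = 16!/(11)! = 524,160.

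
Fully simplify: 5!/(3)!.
20

Solution: This equals 5×4 = 20.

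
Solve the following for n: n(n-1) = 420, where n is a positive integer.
21

Working:
n² − n − 420 = 0, so n = (1 ± √(1 + 4·420))/2 = (1 ± √1,681)/2 = (1 ± 41)/2, i.e. n = 21 or n = -20. Taking the positive root, n = 21 (check: 21×20 = 420).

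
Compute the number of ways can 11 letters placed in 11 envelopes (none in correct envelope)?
14,684,570

Using D(n) = (n-1)[D(n-1) + D(n-2)]:
D(11) = (11-1) × [D(10) + D(9)]
      = 10 × [1334961 + 133496]
      = 10 × 1468457
      = 14,684,570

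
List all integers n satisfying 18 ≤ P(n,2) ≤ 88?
5, 6, 7, 8, 9

Explanation: P(4,2)=12; P(5,2)=20; P(6,2)=30; P(7,2)=42; P(8,2)=56; P(9,2)=72; P(10,2)=90. So valid n = 5, 6, 7, 8, 9.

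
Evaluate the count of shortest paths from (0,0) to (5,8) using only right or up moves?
1,287

Choose 5 rights from 13 moves: C(13,5) = 1,287.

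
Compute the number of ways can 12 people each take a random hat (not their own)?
176,214,841

Working:
Using D(n) = (n-1)[D(n-1) + D(n-2)]:
D(12) = (12-1) × [D(11) + D(10)]
      = 11 × [14684570 + 1334961]
      = 11 × 16019531
      = 176,214,841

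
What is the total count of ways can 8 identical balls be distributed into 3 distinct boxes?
45

Explanation: C(8+3-1, 3-1) = C(10, 2) = 45.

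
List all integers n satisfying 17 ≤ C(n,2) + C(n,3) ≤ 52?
5, 6

Explanation: C(4,2)+C(4,3)=10; C(5,2)+C(5,3)=20; C(6,2)+C(6,3)=35; C(7,2)+C(7,3)=56. So valid n = 5, 6.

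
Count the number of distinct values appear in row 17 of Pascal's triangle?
9
Row 17 has entries C(17,0)..C(17,17); by symmetry C(17,k)=C(17,17-k), giving 9 distinct values.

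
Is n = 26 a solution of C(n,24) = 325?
Yes

Working:
C(26,24) = 26·25·24·23·22·21·20·19·18·17·16·15·14·13·12·11·10·9·8·7·6·5·4·3/24! = 201,645,730,563,302,817,792,000,000/620,448,401,733,239,439,360,000 = 325, which equals 325.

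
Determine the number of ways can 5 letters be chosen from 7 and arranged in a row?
2,520
P(7,5) = 7!/(7-5)! = 2,520.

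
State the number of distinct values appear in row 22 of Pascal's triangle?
Row 22 has entries C(22,0)..C(22,22); by symmetry C(22,k)=C(22,22-k), giving 12 distinct values.

Answer: 12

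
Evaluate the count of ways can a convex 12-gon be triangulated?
Using the Catalan number formula: C_n = C(2n, n) / (n+1)
C_10 = C(20, 10) / (10+1)
     = 184756 / 11
     = 16,796

Answer: 16,796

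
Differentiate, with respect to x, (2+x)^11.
11(2+x)^10

Solution: Using the power rule: d/dx (2+x)^11 = 11(2+x)^{10}.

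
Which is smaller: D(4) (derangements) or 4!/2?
D(4)

D(4) = (4-1)·[D(3) + D(2)] = 3·[2 + 1] = 9; 4!/2 = 24/2 = 12.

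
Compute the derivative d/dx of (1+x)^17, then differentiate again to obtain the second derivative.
272(1+x)^15
First derivative: 17(1+x)^{16}. Second derivative: 17·16·(1+x)^{15} = 272(1+x)^{15}.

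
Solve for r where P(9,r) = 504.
3
P(9,r) = 9·8·…·(9−r+1), a product of r factors. Multiplying down from 9: 9 = 9; 9·8 = 72; 9·8·7 = 504 ✓ (3 factors). So r = 3.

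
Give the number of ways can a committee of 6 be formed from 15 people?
5,005
C(15,6) = 15! / (6! × (15-6)!)
         = 15! / (6! × 9!)
         = 5,005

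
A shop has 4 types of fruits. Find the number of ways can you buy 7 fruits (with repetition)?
Stars and bars: C(7+4-1, 7) = C(10, 7) = 120.

Answer: 120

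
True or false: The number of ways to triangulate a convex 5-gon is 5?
True

Solution: Triangulations of a convex 5-gon are counted by the Catalan number C_3: C_3 = C(6,3)/(3+1) = 20/4 = 5.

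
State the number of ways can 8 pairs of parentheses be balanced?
1,430

Explanation: Using the Catalan number formula: C_n = C(2n, n) / (n+1)
C_8 = C(16, 8) / (8+1)
     = 12870 / 9
     = 1,430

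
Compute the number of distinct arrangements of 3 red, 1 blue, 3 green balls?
140

Explanation: Multinomial: 7!/(3! × 1! × 3!) = 140.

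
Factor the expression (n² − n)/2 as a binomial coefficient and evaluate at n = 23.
C(n,2); C(23,2) = 253

Explanation: (n² − n)/2 = n(n−1)/2 = C(n,2). At n = 23: C(23,2) = 253.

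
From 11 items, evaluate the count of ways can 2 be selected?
55

Working:
C(11,2) = 11! / (2! × (11-2)!)
         = 11! / (2! × 9!)
         = 55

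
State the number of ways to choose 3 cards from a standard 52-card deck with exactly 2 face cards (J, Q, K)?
2,640

12 face cards and 40 non-face cards: C(12,2) × C(40,1) = 66 × 40 = 2,640.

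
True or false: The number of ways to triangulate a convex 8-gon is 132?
True

Explanation: Triangulations of a convex 8-gon are counted by the Catalan number C_6: C_6 = C(12,6)/(6+1) = 924/7 = 132.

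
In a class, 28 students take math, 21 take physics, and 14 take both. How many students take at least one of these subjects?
35

|A∪B| = |A|+|B|-|A∩B| = 28+21-14 = 35.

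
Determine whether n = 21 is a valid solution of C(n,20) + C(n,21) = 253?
C(21,20) + C(21,21) = 21 + 1 = 22, which does not equal 253.
Final answer: No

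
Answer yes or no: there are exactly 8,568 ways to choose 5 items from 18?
Yes

Working:
C(18,5) = 8,568.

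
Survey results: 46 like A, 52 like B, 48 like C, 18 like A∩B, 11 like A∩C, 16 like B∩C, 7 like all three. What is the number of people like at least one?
108

Working:
|A∪B∪C| = 46+52+48-18-11-16+7 = 108.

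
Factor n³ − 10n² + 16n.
n³ − 10n² + 16n = n(n² − 10n + 16) = n(n − 2)(n − 8).

Answer: n(n − 2)(n − 8)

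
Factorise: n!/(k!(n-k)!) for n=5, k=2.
C(5,2) = 10

Reasoning: This is the binomial coefficient C(5,2) = 10.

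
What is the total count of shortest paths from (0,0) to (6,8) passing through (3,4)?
To (3,4): C(7,3)=35. From there: C(7,3)=35. Total: 1,225.

Answer: 1,225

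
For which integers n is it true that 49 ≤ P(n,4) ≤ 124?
5

Explanation: P(4,4)=24; P(5,4)=120; P(6,4)=360. So valid n = 5.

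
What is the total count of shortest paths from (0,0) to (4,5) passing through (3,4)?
70

Working:
To (3,4): C(7,3)=35. From there: C(2,1)=2. Total: 70.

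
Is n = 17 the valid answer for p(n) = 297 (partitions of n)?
Yes
Pentagonal recurrence p(n) = p(n−1) + p(n−2) − p(n−5) − p(n−7) + …: p(17) = p(16) + p(15) − p(12) − p(10) + p(5) + p(2) = 231 + 176 − 77 − 42 + 7 + 2 = 297, which equals 297.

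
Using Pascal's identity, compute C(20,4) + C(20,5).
20,349

Solution: C(20,4) + C(20,5) = C(21,5) = 20,349.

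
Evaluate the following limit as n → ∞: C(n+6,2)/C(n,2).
1

Both numerator and denominator grow as n^2/2! for large n, so the ratio → 1.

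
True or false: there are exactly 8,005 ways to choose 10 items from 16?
False

Reasoning: C(16,10) = 8,008 ≠ 8005.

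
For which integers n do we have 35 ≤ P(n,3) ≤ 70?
5

Solution: P(4,3)=24; P(5,3)=60; P(6,3)=120. So valid n = 5.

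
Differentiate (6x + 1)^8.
Chain rule: 8(6x+1)^{7} × 6 = 48(6x+1)^{7}.
Final answer: 48(6x + 1)^7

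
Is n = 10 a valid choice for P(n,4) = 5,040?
Yes
P(10,4) = 10·9·8·7 = 5,040, which equals 5,040.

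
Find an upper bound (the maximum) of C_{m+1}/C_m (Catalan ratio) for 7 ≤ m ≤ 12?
25/7

Solution: C_{m+1}/C_m = 2(2m+1)/(m+2), which increases with m. Maximum at m = 12: 2·25/14 = 25/7.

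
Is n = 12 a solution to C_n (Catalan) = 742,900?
No
C_12 = C(24,12)/(12+1) = 2,704,156/13 = 208,012, which does not equal 742,900.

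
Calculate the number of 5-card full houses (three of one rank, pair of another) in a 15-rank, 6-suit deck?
Triple rank: 15. Triple suits: C(6,3)=20. Pair rank: 14. Pair suits: C(6,2)=15. Total: 63,000.
Final answer: 63,000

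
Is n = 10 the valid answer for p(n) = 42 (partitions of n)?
Yes
Pentagonal recurrence p(n) = p(n−1) + p(n−2) − p(n−5) − p(n−7) + …: p(10) = p(9) + p(8) − p(5) − p(3) = 30 + 22 − 7 − 3 = 42, which equals 42.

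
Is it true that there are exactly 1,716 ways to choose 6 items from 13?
True

Explanation: C(13,6) = 1,716.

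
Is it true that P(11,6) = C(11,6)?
P(11,6) = 332,640 but C(11,6) = 462; they differ by a factor of 6! = 720, so the statement does not hold.
Final answer: False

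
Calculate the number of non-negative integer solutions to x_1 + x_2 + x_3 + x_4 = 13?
C(13+4-1, 4-1) = 560.

Answer: 560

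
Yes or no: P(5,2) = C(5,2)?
P(5,2) = 20 but C(5,2) = 10; they differ by a factor of 2! = 2, so the statement does not hold.

Answer: No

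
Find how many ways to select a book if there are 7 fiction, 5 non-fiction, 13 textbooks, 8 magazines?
33

Working:
By the addition principle: 7 + 5 + 13 + 8 = 33.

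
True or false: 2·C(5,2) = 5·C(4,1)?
True

Working:
Absorption identity k·C(n,k) = n·C(n-1,k-1). LHS = 2·10 = 20; RHS = 5·4 = 20.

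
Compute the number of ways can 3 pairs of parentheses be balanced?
5
Using the Catalan number formula: C_n = C(2n, n) / (n+1)
C_3 = C(6, 3) / (3+1)
     = 20 / 4
     = 5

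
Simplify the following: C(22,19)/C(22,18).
C(n,k+1)/C(n,k) = (n−k)/(k+1). Here (22−18)/(18+1) = 4/19 = 4/19.

Answer: 4/19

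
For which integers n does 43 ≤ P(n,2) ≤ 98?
P(7,2)=42; P(8,2)=56; P(9,2)=72; P(10,2)=90; P(11,2)=110. So valid n = 8, 9, 10.

Answer: 8, 9, 10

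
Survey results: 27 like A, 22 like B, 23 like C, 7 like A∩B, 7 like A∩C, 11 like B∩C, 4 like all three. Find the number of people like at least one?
51

Reasoning: |A∪B∪C| = 27+22+23-7-7-11+4 = 51.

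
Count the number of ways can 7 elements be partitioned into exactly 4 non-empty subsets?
350

Working:
This equals S(7,4), the Stirling number of the 2nd kind.
Using the Stirling recurrence: S(n,k) = k·S(n-1,k) + S(n-1,k-1)
S(7,4) = 4·S(6,4) + S(6,3)
         = 4·65 + 90
         = 260 + 90
         = 350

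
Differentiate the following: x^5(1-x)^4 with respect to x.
Product rule: 5x^{4}(1-x)^{4} + x^5·(-4)(1-x)^{3}.

Answer: 5x^4(1-x)^4 - 4x^5(1-x)^3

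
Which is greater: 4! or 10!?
10!

Working:
4!=24, 10!=3,628,800. 10! > 4!.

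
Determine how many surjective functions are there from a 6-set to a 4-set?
1,560

Working:
Onto functions = 4! × S(6,4)
First compute S(6,4) via recurrence:
Using the Stirling recurrence: S(n,k) = k·S(n-1,k) + S(n-1,k-1)
S(6,4) = 4·S(5,4) + S(5,3)
         = 4·10 + 25
         = 40 + 25
         = 65
Then: 24 × 65 = 1,560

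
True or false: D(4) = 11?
False

Reasoning: Derangements of 4 elements: D(4) = (4-1)·[D(3) + D(2)] = 3·[2 + 1] = 9.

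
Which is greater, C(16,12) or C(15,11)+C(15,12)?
Equal
By Pascal's identity: C(16,12) = C(15,11)+C(15,12) = 1,820. Equal.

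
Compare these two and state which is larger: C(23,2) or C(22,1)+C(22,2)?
Equal

By Pascal's identity: C(23,2) = C(22,1)+C(22,2) = 253. Equal.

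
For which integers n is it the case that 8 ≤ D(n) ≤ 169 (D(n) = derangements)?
4, 5
Using D(n) = (n−1)[D(n−1) + D(n−2)] with D(1)=0, D(2)=1: D(3)=2; D(4)=9; D(5)=44; D(6)=265. So valid n = 4, 5.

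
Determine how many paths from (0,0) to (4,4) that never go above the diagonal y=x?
14

Counted by the Catalan number C_4: C_4 = C(8,4)/(4+1) = 70/5 = 14.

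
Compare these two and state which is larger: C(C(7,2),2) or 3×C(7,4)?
C(C(7,2),2)

Working:
C(C(7,2),2)=210, 3×C(7,4)=105.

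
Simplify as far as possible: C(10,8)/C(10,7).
3/8

Solution: C(n,k+1)/C(n,k) = (n−k)/(k+1). Here (10−7)/(7+1) = 3/8 = 3/8.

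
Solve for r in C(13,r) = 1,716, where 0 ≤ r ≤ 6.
6

C(13,r) is increasing for 0 ≤ r ≤ 6. Stepping up (C(13,r+1) = C(13,r)·(13−r)/(r+1)): C(13,1) = 13, C(13,2) = 78, C(13,3) = 286, C(13,4) = 715, C(13,5) = 1,287, C(13,6) = 1,716 ✓. So r = 6.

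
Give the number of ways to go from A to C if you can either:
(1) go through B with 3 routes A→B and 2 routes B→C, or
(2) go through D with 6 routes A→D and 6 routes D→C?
42
Route via B: 3×2=6. Route via D: 6×6=36. Total: 42.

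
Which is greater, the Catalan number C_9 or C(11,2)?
C_9

Reasoning: C_9 = C(18,9)/(9+1) = 48,620/10 = 4,862; C(11,2) = 55.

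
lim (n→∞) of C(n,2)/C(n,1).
C(n,2)/C(n,1) = (n-1)/2 → ∞ as n → ∞.

Answer: ∞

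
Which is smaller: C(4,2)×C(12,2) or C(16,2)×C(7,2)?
C(4,2)×C(12,2)=396, C(16,2)×C(7,2)=2,520.
Final answer: C(4,2)×C(12,2)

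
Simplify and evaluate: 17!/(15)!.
272
This equals 17×16 = 272.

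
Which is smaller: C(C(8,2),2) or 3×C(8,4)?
C(C(8,2),2)=378, 3×C(8,4)=210.

Answer: 3×C(8,4)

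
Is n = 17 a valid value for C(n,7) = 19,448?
Yes

C(17,7) = 17·16·15·14·13·12·11/7! = 98,017,920/5,040 = 19,448, which equals 19,448.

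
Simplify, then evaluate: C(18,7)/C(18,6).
12/7

Solution: C(n,k+1)/C(n,k) = (n−k)/(k+1). Here (18−6)/(6+1) = 12/7 = 12/7.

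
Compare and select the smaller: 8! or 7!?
7!
8!=40,320, 7!=5,040. 8! > 7!.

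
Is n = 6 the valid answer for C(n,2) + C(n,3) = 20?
No

Explanation: C(6,2) + C(6,3) = 15 + 20 = 35, which does not equal 20.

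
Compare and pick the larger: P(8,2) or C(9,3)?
P(8,2)=56, C(9,3)=84.
Final answer: C(9,3)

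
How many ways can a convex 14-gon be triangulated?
Using the Catalan number formula: C_n = C(2n, n) / (n+1)
C_12 = C(24, 12) / (12+1)
     = 2704156 / 13
     = 208,012

Answer: 208,012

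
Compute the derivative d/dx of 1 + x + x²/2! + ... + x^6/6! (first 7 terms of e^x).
1 + x + x²/2! + ... + x^5/5!

Solution: Differentiating term by term gives the first 6 terms of e^x.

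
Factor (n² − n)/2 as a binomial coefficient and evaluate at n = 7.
C(n,2); C(7,2) = 21

(n² − n)/2 = n(n−1)/2 = C(n,2). At n = 7: C(7,2) = 21.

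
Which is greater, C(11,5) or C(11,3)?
C(11,5)
C(11,5)=462, C(11,3)=165.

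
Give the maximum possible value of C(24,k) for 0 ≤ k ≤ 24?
2,704,156

Solution: Maximum at k = 12: C(24,12) = 2,704,156.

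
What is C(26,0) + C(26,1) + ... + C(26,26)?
67,108,864

Working:
Sum of binomial coefficients = 2^26 = 67,108,864.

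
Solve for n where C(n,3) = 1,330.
C(n,3) = n(n−1)(n−2)/3! is increasing in n, and n(n−1)(n−2) = 3!·1,330 = 7,980 ≈ (n−1)^3 gives n ≈ 21.0. Check: C(19,3) = 969, C(20,3) = 1,140, C(21,3) = 1,330 ✓. So n = 21.
Final answer: 21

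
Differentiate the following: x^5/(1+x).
Quotient rule: [5x^{4}(1+x) - x^5]/(1+x)².
Final answer: (5x^4(1+x) - x^5)/(1+x)²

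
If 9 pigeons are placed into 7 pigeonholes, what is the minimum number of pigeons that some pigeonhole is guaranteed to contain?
2

Reasoning: Pigeonhole: ⌈9/7⌉ = 2.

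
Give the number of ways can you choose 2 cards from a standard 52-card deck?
1,326

Working:
C(52,2) = 1,326.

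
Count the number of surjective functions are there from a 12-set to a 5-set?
165,528,000

Solution: Onto functions = 5! × S(12,5)
First compute S(12,5) via recurrence:
Using the Stirling recurrence: S(n,k) = k·S(n-1,k) + S(n-1,k-1)
S(12,5) = 5·S(11,5) + S(11,4)
         = 5·246730 + 145750
         = 1233650 + 145750
         = 1,379,400
Then: 120 × 1379400 = 165,528,000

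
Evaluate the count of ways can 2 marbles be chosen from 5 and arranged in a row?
20

Solution: P(5,2) = 5!/(5-2)! = 20.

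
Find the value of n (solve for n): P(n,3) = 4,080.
17
P(n,3) = n(n−1)(n−2) is increasing in n; n(n−1)(n−2) ≈ (n−1)^3 = 4,080 gives n ≈ 17.0. Check: P(15,3) = 2,730, P(16,3) = 3,360, P(17,3) = 4,080 ✓. So n = 17.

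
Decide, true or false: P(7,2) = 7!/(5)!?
True

Solution: Permutation formula P(n,k) = n!/(n-k)!: 7!/5! = 5,040/120 = 42 = P(7,2). The statement holds.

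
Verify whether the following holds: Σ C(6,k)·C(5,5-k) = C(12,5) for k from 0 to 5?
False

Vandermonde's identity gives C(11,5) = 462; RHS C(12,5) = 792.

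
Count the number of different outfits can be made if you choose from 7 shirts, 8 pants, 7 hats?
392

Solution: By the multiplication principle: 7 × 8 × 7 = 392.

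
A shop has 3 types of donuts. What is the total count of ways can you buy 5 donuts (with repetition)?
21

Reasoning: Stars and bars: C(5+3-1, 5) = C(7, 5) = 21.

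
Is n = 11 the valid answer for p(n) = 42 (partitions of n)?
Pentagonal recurrence p(n) = p(n−1) + p(n−2) − p(n−5) − p(n−7) + …: p(11) = p(10) + p(9) − p(6) − p(4) = 42 + 30 − 11 − 5 = 56, which does not equal 42.

Answer: No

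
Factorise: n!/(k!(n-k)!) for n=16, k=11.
C(16,11) = 4,368

Working:
This is the binomial coefficient C(16,11) = 4,368.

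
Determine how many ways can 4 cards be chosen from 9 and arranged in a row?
3,024

P(9,4) = 9!/(9-4)! = 3,024.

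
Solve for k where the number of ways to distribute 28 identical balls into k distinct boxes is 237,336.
6

Working:
Stars and bars: the count is C(28+k−1, k−1), increasing in k. k=4: C(31,3) = 4,495, k=5: C(32,4) = 35,960, k=6: C(33,5) = 237,336 ✓. So k = 6.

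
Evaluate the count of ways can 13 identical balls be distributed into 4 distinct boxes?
560

Solution: C(13+4-1, 4-1) = C(16, 3) = 560.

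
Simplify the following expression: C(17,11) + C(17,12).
18,564

Solution: By Pascal's identity: C(18,12) = 18,564.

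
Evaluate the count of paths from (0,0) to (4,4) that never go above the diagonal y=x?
14
Counted by the Catalan number C_4: C_4 = C(8,4)/(4+1) = 70/5 = 14.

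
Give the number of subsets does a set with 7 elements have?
128

Working:
Each element can be included or excluded: 2^7 = 128.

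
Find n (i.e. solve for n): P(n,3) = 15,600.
26

Working:
P(n,3) = n(n−1)(n−2) is increasing in n; n(n−1)(n−2) ≈ (n−1)^3 = 15,600 gives n ≈ 26.0. Check: P(24,3) = 12,144, P(25,3) = 13,800, P(26,3) = 15,600 ✓. So n = 26.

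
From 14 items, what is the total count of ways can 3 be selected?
364

Reasoning: C(14,3) = 14! / (3! × (14-3)!)
         = 14! / (3! × 11!)
         = 364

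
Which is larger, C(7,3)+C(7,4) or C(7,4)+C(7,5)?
First=70, Second=56.
Final answer: C(7,3)+C(7,4)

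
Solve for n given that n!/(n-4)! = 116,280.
20

Reasoning: n!/(n-4)! = n×(n-1)×(n-2)×(n-3), a product of 4 consecutive integers ≈ (n−1.5)^4. 116,280^(1/4) + 1.5 ≈ 20.0; check n = 20: 20×19×18×17 = 116,280 ✓. So n = 20.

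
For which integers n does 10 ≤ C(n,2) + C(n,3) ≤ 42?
4, 5, 6

Solution: C(3,2)+C(3,3)=4; C(4,2)+C(4,3)=10; C(5,2)+C(5,3)=20; C(6,2)+C(6,3)=35; C(7,2)+C(7,3)=56. So valid n = 4, 5, 6.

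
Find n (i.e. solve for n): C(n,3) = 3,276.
28

Explanation: C(n,3) = n(n−1)(n−2)/3! is increasing in n, and n(n−1)(n−2) = 3!·3,276 = 19,656 ≈ (n−1)^3 gives n ≈ 28.0. Check: C(26,3) = 2,600, C(27,3) = 2,925, C(28,3) = 3,276 ✓. So n = 28.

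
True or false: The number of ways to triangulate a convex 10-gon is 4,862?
Triangulations of a convex 10-gon are counted by the Catalan number C_8: C_8 = C(16,8)/(8+1) = 12,870/9 = 1,430.
Final answer: False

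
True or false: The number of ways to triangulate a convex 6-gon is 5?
False
Triangulations of a convex 6-gon are counted by the Catalan number C_4: C_4 = C(8,4)/(4+1) = 70/5 = 14.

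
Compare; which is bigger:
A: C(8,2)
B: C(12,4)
A=C(8,2)=28, B=C(12,4)=495.
Final answer: B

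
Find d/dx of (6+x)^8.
8(6+x)^7

Working:
Using the power rule: d/dx (6+x)^8 = 8(6+x)^{7}.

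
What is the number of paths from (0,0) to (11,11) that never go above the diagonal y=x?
58,786

Counted by the Catalan number C_11: C_11 = C(22,11)/(11+1) = 705,432/12 = 58,786.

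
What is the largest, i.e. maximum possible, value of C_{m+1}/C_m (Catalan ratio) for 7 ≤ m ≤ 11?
46/13

Working:
C_{m+1}/C_m = 2(2m+1)/(m+2), which increases with m. Maximum at m = 11: 2·23/13 = 46/13.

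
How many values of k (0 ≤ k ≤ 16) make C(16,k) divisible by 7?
Checking C(16,k) mod 7 for k = 0..16: divisible at k = 3, 4, 5, 6, 10, 11, 12, 13. That's 8 values.
Final answer: 8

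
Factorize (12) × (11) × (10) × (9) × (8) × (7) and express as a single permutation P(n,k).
Product of 6 consecutive descending integers starting at 12: P(12,6) = 12!/6! = 665,280.
Final answer: P(12,6) = 12!/(6)!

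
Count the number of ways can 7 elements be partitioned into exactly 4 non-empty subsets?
This equals S(7,4), the Stirling number of the 2nd kind.
Using the Stirling recurrence: S(n,k) = k·S(n-1,k) + S(n-1,k-1)
S(7,4) = 4·S(6,4) + S(6,3)
         = 4·65 + 90
         = 260 + 90
         = 350
Final answer: 350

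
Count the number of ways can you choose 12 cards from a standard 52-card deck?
206,379,406,870

Reasoning: C(52,12) = 206,379,406,870.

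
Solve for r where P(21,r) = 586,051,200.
7
P(21,r) = 21·20·…·(21−r+1), a product of r factors. Multiplying down from 21: 21 = 21; 21·20 = 420; 21·20·19 = 7,980; 21·20·19·18 = 143,640; 21·20·19·18·17 = 2,441,880; 21·20·19·18·17·16 = 39,070,080; 21·20·19·18·17·16·15 = 586,051,200 ✓ (7 factors). So r = 7.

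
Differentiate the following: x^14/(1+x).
(14x^13(1+x) - x^14)/(1+x)²

Quotient rule: [14x^{13}(1+x) - x^14]/(1+x)².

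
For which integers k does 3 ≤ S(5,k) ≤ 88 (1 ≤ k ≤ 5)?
S(5,1)=1; S(5,2)=15; S(5,3)=25; S(5,4)=10; S(5,5)=1. So valid k = 2, 3, 4.

Answer: 2, 3, 4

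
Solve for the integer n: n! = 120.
5

Solution: n! is strictly increasing. 3! = 6, 4! = 24, 5! = 120 ✓. So n = 5.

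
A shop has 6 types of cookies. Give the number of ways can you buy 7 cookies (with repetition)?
Stars and bars: C(7+6-1, 7) = C(12, 7) = 792.

Answer: 792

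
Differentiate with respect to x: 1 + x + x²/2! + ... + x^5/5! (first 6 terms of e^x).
1 + x + x²/2! + ... + x^4/4!

Working:
Differentiating term by term gives the first 5 terms of e^x.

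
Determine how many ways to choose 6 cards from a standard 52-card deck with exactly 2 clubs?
6,415,578
13 clubs and 39 non-clubs: C(13,2) × C(39,4) = 78 × 82251 = 6,415,578.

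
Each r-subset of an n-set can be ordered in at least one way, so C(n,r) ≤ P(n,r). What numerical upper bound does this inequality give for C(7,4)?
840

Solution: P(7,4) = 7·6·5·4 = 840, so C(7,4) ≤ 840. (The bound is loose by a factor of 4! = 24: C(7,4) = 840/24 = 35.)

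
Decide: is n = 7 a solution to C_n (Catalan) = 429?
C_7 = C(14,7)/(7+1) = 3,432/8 = 429, which equals 429.

Answer: Yes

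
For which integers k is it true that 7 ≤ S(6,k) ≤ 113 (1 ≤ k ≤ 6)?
2, 3, 4, 5

Working:
S(6,1)=1; S(6,2)=31; S(6,3)=90; S(6,4)=65; S(6,5)=15; S(6,6)=1. So valid k = 2, 3, 4, 5.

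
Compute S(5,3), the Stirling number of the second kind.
25

Working:
Using the Stirling recurrence: S(n,k) = k·S(n-1,k) + S(n-1,k-1)
S(5,3) = 3·S(4,3) + S(4,2)
         = 3·6 + 7
         = 18 + 7
         = 25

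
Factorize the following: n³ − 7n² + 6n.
n(n − 1)(n − 6)

Explanation: n³ − 7n² + 6n = n(n² − 7n + 6) = n(n − 1)(n − 6).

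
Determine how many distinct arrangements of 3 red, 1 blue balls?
4

Explanation: Multinomial: 4!/(3! × 1!) = 4.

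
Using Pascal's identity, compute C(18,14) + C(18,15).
3,876

Working:
C(18,14) + C(18,15) = C(19,15) = 3,876.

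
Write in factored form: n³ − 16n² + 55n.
n(n − 5)(n − 11)

Reasoning: n³ − 16n² + 55n = n(n² − 16n + 55) = n(n − 5)(n − 11).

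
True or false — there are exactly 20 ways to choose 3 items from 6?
C(6,3) = 20.
Final answer: True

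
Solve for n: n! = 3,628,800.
10

Solution: n! is strictly increasing. 8! = 40,320, 9! = 362,880, 10! = 3,628,800 ✓. So n = 10.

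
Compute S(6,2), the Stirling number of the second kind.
31

Reasoning: Using the Stirling recurrence: S(n,k) = k·S(n-1,k) + S(n-1,k-1)
S(6,2) = 2·S(5,2) + S(5,1)
         = 2·15 + 1
         = 30 + 1
         = 31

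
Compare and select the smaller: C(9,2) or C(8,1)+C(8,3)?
C(9,2)
C(9,2)=36; C(8,1)+C(8,3)=8+56=64.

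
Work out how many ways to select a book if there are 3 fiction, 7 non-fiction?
10

Reasoning: By the addition principle: 3 + 7 = 10.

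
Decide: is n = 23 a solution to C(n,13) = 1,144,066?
Yes

Working:
C(23,13) = 23·22·21·20·19·18·17·16·15·14·13·12·11/13! = 7,124,122,778,572,800/6,227,020,800 = 1,144,066, which equals 1,144,066.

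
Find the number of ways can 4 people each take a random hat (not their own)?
9

Working:
Using D(n) = (n-1)[D(n-1) + D(n-2)]:
D(4) = (4-1) × [D(3) + D(2)]
      = 3 × [2 + 1]
      = 3 × 3
      = 9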